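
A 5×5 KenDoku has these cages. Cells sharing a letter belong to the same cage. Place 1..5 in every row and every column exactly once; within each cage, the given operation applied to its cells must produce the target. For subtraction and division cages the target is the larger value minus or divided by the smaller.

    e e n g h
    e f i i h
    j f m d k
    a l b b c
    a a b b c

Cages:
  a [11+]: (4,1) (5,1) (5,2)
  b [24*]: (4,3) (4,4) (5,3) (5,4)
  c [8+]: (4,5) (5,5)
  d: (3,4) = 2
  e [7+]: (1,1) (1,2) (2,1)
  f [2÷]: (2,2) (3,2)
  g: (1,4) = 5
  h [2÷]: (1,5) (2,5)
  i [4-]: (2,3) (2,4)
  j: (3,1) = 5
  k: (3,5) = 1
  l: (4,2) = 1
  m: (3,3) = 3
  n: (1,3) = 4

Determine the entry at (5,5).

N is a freebie; hence (1,3) = 4.
Cage g is a single given cell, so (1,4) = 5.
Column 4 already has 5, so (2,4) = 1.
J is a freebie, so (3,1) = 5.
M is a freebie; hence (3,3) = 3.
D is a freebie, leaving (3,4) = 2.
K is a freebie; hence (3,5) = 1.
L is a freebie; hence (4,2) = 1.
Row 4 now contains 1, which forces (4,3) = 2.
Column 3 already has 2, leaving (5,3) = 1.
1 is placed in column 5; hence (1,5) = 2.
Cage f's pair has quotient 2, so (2,2) = 2.
Row 2 already has 1, so (2,3) = 5.
Cage h needs two cells with quotient 2; hence (2,5) = 4.
1 is placed in row 3, which forces (3,2) = 4.
Cage a has sum 11, which forces (4,1) = 4.
Row 4 now contains 4, leaving (4,4) = 3.
Row 4 already has 3, which forces (4,5) = 5.
4 is placed in column 2, leaving (5,2) = 5.
Column 4 already has 3; hence (5,4) = 4.
5 is placed in column 5; hence (5,5) = 3.
The 3 cells of cage e must have sum 7; hence (1,1) = 1.
Row 1 already has 2, so (1,2) = 3.
Row 2 now contains 4, which forces (2,1) = 3.
Row 5 already has 3, which forces (5,1) = 2.
The full grid is 1 3 4 5 2 / 3 2 5 1 4 / 5 4 3 2 1 / 4 1 2 3 5 / 2 5 1 4 3.

3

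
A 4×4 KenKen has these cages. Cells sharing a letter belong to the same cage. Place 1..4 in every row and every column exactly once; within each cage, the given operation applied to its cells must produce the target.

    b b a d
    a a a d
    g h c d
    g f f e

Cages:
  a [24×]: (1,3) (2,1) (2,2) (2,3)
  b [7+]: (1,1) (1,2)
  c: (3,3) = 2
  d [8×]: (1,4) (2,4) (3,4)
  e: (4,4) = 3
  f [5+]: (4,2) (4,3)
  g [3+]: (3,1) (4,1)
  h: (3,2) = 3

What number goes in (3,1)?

Cage h is a single given cell, leaving (3,2) = 3.
Cage c is a single given cell, leaving (3,3) = 2.
E is a freebie, so (4,4) = 3.
Cage b's pair has sum 7, leaving (1,1) = 3.
Column 2 now contains 3, so (1,2) = 4.
4 is placed in row 1; hence (1,3) = 1.
Row 1 now contains 1; hence (1,4) = 2.
Row 3 now contains 2; hence (3,1) = 1.
Row 3 already has 1; hence (3,4) = 4.
Cage g needs two cells with sum 3, so (4,1) = 2.
Column 2 already has 4, so (4,2) = 1.
Column 3 already has 1, which forces (4,3) = 4.
Column 1 already has 2, leaving (2,1) = 4.
Column 2 now contains 1, which forces (2,2) = 2.
4 is placed in column 3, so (2,3) = 3.
4 is placed in column 4, which forces (2,4) = 1.
Filled in: 3 4 1 2 / 4 2 3 1 / 1 3 2 4 / 2 1 4 3.

1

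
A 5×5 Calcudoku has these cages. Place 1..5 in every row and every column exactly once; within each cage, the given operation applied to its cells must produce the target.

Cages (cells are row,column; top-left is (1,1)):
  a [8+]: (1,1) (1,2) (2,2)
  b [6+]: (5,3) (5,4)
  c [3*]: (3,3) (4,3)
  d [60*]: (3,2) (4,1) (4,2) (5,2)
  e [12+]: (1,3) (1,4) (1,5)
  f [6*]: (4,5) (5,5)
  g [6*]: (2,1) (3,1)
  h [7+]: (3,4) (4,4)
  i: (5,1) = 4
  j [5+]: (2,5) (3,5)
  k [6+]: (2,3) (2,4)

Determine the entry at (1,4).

Cage i is a single given cell, leaving (5,1) = 4.
Column 3 needs a 2, and only (2,3) is open for it.
2 is placed in row 2, leaving (2,1) = 3.
Cage k needs two cells with sum 6, leaving (2,4) = 4.
Row 2 already has 4, so (2,5) = 1.
The two cells of cage g must have product 6, leaving (3,1) = 2.
Row 3 now contains 2, which forces (3,5) = 4.
Cage a needs sum 8, so (1,1) = 1.
The 3 cells of cage a must have sum 8, which forces (1,2) = 2.
Cage e needs sum 12, leaving (1,3) = 4.
1 is placed in row 2, leaving (2,2) = 5.
Cage h's pair has sum 7, leaving (3,4) = 5.
Column 1 already has 1; hence (4,1) = 5.
The 4 cells of cage d must have product 60; hence (4,2) = 4.
Cage h's pair has sum 7; hence (4,4) = 2.
Row 4 already has 2, so (4,5) = 3.
5 is placed in column 4, which forces (5,4) = 1.
Column 5 now contains 3; hence (5,5) = 2.
5 is placed in column 4, so (1,4) = 3.
Column 5 now contains 3; hence (1,5) = 5.
Cage d has product 60, leaving (3,2) = 1.
Cage c needs two cells with product 3; hence (3,3) = 3.
Row 4 now contains 3, so (4,3) = 1.
1 is placed in row 5, which forces (5,2) = 3.
1 is placed in row 5, leaving (5,3) = 5.
Filled in: 1 2 4 3 5 / 3 5 2 4 1 / 2 1 3 5 4 / 5 4 1 2 3 / 4 3 5 1 2.

3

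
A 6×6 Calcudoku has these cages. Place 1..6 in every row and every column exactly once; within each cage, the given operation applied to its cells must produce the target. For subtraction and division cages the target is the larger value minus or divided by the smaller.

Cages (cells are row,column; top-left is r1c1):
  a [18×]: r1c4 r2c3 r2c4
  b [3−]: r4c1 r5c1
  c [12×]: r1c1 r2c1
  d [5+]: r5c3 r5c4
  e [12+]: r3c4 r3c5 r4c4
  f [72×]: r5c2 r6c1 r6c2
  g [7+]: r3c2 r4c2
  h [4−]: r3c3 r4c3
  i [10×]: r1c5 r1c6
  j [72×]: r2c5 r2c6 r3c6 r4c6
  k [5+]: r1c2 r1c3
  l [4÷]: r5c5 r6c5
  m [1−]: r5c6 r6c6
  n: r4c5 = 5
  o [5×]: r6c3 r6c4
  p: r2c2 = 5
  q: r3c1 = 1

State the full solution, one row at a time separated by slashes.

Cage p is given; hence r2c2 = 5.
Cage q is a single given cell; hence r3c1 = 1.
Cage n is given, so r4c5 = 5.
Column 5 already has 5, so r1c5 = 2.
The two cells of cage i must have product 10; hence r1c6 = 5.
In row 5, 5 can only go at r5c1, so r5c1 = 5.
The two cells of cage b must have difference 3; hence r4c1 = 2.
The only place for 6 in row 1 is r1c4.
The only place for 3 in row 1 is r1c1.
Column 1 now contains 3, which forces r2c1 = 4.
Column 1 now contains 4; hence r6c1 = 6.
In row 2, 2 can only go at r2c6, so r2c6 = 2.
Row 2 needs a 6, and only r2c5 is open for it.
Cage e has sum 12; hence r3c4 = 5.
Cage j needs product 72; hence r3c6 = 6.
Cage j needs product 72, which forces r4c6 = 1.
Column 4 already has 5, which forces r6c4 = 1.
Row 6 already has 1; hence r6c5 = 4.
Row 6 now contains 4, which forces r6c6 = 3.
Cage a needs product 18, leaving r2c3 = 1.
Column 4 already has 1; hence r2c4 = 3.
5 is placed in row 3, which forces r3c3 = 2.
4 is placed in column 5, leaving r3c5 = 3.
Row 4 now contains 1; hence r4c3 = 6.
Cage e needs sum 12, leaving r4c4 = 4.
The 3 cells of cage f must have product 72, so r5c2 = 6.
Column 3 already has 2, which forces r5c3 = 3.
4 is placed in column 4, leaving r5c4 = 2.
4 is placed in column 5, which forces r5c5 = 1.
Column 6 already has 3, so r5c6 = 4.
Row 6 now contains 3, leaving r6c2 = 2.
Row 6 already has 1, so r6c3 = 5.
Cage k's pair has sum 5, so r1c2 = 1.
Column 3 now contains 1; hence r1c3 = 4.
Row 3 already has 3; hence r3c2 = 4.
4 is placed in row 4, which forces r4c2 = 3.

3 1 4 6 2 5 / 4 5 1 3 6 2 / 1 4 2 5 3 6 / 2 3 6 4 5 1 / 5 6 3 2 1 4 / 6 2 5 1 4 3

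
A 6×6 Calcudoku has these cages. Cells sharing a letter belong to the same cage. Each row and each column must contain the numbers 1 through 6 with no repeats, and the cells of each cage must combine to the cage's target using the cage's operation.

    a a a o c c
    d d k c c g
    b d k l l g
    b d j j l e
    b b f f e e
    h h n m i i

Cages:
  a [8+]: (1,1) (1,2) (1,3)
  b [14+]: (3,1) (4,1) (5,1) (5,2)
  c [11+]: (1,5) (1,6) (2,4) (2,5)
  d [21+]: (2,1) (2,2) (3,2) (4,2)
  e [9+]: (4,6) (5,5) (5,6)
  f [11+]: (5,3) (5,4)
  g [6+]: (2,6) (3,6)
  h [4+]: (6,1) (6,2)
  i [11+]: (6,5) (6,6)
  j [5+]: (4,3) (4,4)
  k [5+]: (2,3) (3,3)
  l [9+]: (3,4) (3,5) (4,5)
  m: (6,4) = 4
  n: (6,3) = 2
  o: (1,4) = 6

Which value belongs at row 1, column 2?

Cage o is a single given cell, leaving (1,4) = 6.
Cage d has sum 21, leaving (2,1) = 6.
Column 4 now contains 6; hence (5,4) = 5.
Cage n is a single given cell, so (6,3) = 2.
Cage m is given, leaving (6,4) = 4.
Row 5 already has 5; hence (5,3) = 6.
The only place for 5 in column 3 is (1,3).
Column 3 needs a 3, and only (4,3) is open for it.
The two cells of cage j must have sum 5, so (4,4) = 2.
Row 3 needs a 6, and only (3,2) is open for it.
Row 4 needs a 1, and only (4,5) is open for it.
The 3 cells of cage l must have sum 9, which forces (3,4) = 3.
Cage l needs sum 9, leaving (3,5) = 5.
Column 5 now contains 5, which forces (6,5) = 6.
Row 6 already has 6, so (6,6) = 5.
Column 4 now contains 3, which forces (2,4) = 1.
Cage b has sum 14, so (4,1) = 5.
Row 4 now contains 5, so (4,2) = 4.
4 is placed in row 4; hence (4,6) = 6.
4 is placed in column 2, which forces (2,2) = 5.
Row 2 already has 1, so (2,3) = 4.
Row 2 already has 4, which forces (2,5) = 3.
Row 2 already has 4, leaving (2,6) = 2.
Cage k needs two cells with sum 5, which forces (3,3) = 1.
2 is placed in column 6, which forces (3,6) = 4.
The 3 cells of cage e must have sum 9, which forces (5,5) = 2.
The 3 cells of cage e must have sum 9; hence (5,6) = 1.
Column 5 now contains 2; hence (1,5) = 4.
Column 6 already has 4, which forces (1,6) = 3.
Row 3 now contains 4; hence (3,1) = 2.
The 4 cells of cage b must have sum 14, so (5,1) = 4.
Row 5 now contains 2, leaving (5,2) = 3.
Column 2 already has 3, leaving (6,2) = 1.
Column 1 already has 2, leaving (1,1) = 1.
Column 2 already has 1, which forces (1,2) = 2.
Row 6 already has 1; hence (6,1) = 3.
The full grid is 1 2 5 6 4 3 / 6 5 4 1 3 2 / 2 6 1 3 5 4 / 5 4 3 2 1 6 / 4 3 6 5 2 1 / 3 1 2 4 6 5.

2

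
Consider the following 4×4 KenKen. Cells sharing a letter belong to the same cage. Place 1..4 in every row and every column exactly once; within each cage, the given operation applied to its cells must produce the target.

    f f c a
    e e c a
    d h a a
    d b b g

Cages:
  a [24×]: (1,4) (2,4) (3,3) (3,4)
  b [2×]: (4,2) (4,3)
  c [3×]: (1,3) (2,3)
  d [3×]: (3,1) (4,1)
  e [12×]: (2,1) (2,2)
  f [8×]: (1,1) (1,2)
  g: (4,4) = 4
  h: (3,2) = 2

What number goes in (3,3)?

4

Cage h is a single given cell, which forces (3,2) = 2.
Column 2 now contains 2, leaving (4,2) = 1.
Row 4 already has 1, so (4,3) = 2.
Cage g is given; hence (4,4) = 4.
The two cells of cage f must have product 8, which forces (1,1) = 2.
Column 2 now contains 2, so (1,2) = 4.
4 is placed in column 2, leaving (2,2) = 3.
3 is placed in row 2, so (2,3) = 1.
Row 2 now contains 1; hence (2,4) = 2.
The two cells of cage d must have product 3, leaving (3,1) = 1.
Cage a needs product 24, so (3,3) = 4.
Row 3 already has 1, leaving (3,4) = 3.
Row 4 already has 1, leaving (4,1) = 3.
Column 3 already has 1, so (1,3) = 3.
Column 4 already has 3, which forces (1,4) = 1.
3 is placed in row 2; hence (2,1) = 4.
Completed grid: 2 4 3 1 / 4 3 1 2 / 1 2 4 3 / 3 1 2 4.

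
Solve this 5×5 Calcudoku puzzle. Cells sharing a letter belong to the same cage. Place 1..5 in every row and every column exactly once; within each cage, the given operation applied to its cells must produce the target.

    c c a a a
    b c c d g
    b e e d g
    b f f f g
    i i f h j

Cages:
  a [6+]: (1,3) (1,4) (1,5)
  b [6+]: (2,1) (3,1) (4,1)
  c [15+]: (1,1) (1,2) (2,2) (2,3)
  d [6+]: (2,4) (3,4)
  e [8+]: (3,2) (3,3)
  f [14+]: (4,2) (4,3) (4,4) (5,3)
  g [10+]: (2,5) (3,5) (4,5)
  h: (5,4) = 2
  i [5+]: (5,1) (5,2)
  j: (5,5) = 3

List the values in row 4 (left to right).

Cage h is a single given cell, so (5,4) = 2.
Cage j is given, so (5,5) = 3.
In row 3, 2 can only go at (3,1), so (3,1) = 2.
Row 3 needs a 4, and only (3,5) is open for it.
The only place for 1 in row 3 is (3,4).
Column 4 now contains 1; hence (1,4) = 3.
Column 4 now contains 1, leaving (2,4) = 5.
Row 2 now contains 5, so (2,5) = 1.
Column 4 already has 5, leaving (4,4) = 4.
Column 5 now contains 1; hence (4,5) = 5.
The 3 cells of cage a must have sum 6, so (1,3) = 1.
Column 5 now contains 1, so (1,5) = 2.
Row 2 now contains 1, leaving (2,1) = 3.
The 3 cells of cage b must have sum 6, so (4,1) = 1.
Column 1 now contains 1; hence (5,1) = 4.
4 is placed in row 5, which forces (5,2) = 1.
Cage f needs sum 14, which forces (5,3) = 5.
Column 1 now contains 4, which forces (1,1) = 5.
The 4 cells of cage c must have sum 15; hence (1,2) = 4.
Cage c has sum 15, which forces (2,2) = 2.
The 4 cells of cage c must have sum 15; hence (2,3) = 4.
Cage e's pair has sum 8, so (3,2) = 5.
Column 3 now contains 5, which forces (3,3) = 3.
Column 2 now contains 2, which forces (4,2) = 3.
3 is placed in column 3, which forces (4,3) = 2.
Filled in: 5 4 1 3 2 / 3 2 4 5 1 / 2 5 3 1 4 / 1 3 2 4 5 / 4 1 5 2 3.

1 3 2 4 5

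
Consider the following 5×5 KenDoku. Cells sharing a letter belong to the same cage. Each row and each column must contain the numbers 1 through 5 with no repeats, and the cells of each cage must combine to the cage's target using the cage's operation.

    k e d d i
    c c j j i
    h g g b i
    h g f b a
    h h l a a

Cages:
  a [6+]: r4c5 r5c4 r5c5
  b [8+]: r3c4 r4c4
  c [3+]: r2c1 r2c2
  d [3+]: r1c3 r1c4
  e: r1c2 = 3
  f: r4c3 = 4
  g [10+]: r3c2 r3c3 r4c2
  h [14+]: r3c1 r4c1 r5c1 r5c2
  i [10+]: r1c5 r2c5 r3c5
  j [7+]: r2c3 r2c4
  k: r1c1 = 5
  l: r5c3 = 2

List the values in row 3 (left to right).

Cage k is given; hence r1c1 = 5.
Cage e is given, leaving r1c2 = 3.
Cage f is given, so r4c3 = 4.
Cage l is given, leaving r5c3 = 2.
2 is placed in column 3, leaving r1c3 = 1.
Cage d's pair has sum 3, which forces r1c4 = 2.
Row 1 already has 2, so r1c5 = 4.
Column 4 now contains 2, leaving r2c4 = 4.
The 4 cells of cage h must have sum 14, which forces r5c2 = 5.
Cage j's pair has sum 7, so r2c3 = 3.
The 3 cells of cage g must have sum 10; hence r3c2 = 4.
The 3 cells of cage g must have sum 10, which forces r3c3 = 5.
Row 3 already has 5, so r3c4 = 3.
Row 3 already has 5, which forces r3c5 = 1.
Cage g has sum 10, leaving r4c2 = 1.
Column 4 now contains 3, leaving r4c4 = 5.
Cage a has sum 6, which forces r4c5 = 2.
Column 4 now contains 3, so r5c4 = 1.
1 is placed in column 5, leaving r5c5 = 3.
Cage c needs two cells with sum 3; hence r2c1 = 1.
1 is placed in column 2, which forces r2c2 = 2.
1 is placed in column 5, leaving r2c5 = 5.
3 is placed in row 3; hence r3c1 = 2.
Row 4 now contains 2, so r4c1 = 3.
Row 5 already has 3; hence r5c1 = 4.
Filled in: 5 3 1 2 4 / 1 2 3 4 5 / 2 4 5 3 1 / 3 1 4 5 2 / 4 5 2 1 3.

2 4 5 3 1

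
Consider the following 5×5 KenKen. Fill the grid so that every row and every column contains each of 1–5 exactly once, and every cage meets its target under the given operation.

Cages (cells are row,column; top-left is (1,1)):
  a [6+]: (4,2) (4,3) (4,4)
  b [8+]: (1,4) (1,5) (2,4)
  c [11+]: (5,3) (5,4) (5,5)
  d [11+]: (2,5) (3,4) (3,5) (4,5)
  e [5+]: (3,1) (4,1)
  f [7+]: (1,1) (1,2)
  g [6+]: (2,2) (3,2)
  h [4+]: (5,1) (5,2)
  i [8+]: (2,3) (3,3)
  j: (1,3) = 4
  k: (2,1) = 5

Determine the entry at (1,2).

Cage j is given, so (1,3) = 4.
K is a freebie, so (2,1) = 5.
Row 2 now contains 5; hence (2,3) = 3.
Column 3 already has 3; hence (3,3) = 5.
Column 3 already has 5, so (5,3) = 2.
Cage f needs two cells with sum 7, leaving (1,1) = 2.
Cage f's pair has sum 7, so (1,2) = 5.
2 is placed in column 3; hence (4,3) = 1.
Cage b has sum 8, which forces (2,4) = 4.
Cage e needs two cells with sum 5, which forces (3,1) = 1.
The two cells of cage e must have sum 5, leaving (4,1) = 4.
1 is placed in column 1, which forces (5,1) = 3.
3 is placed in row 5, which forces (5,2) = 1.
Column 4 already has 4, which forces (5,4) = 5.
Row 5 already has 5, which forces (5,5) = 4.
4 is placed in row 2, which forces (2,2) = 2.
Cage d needs sum 11, leaving (2,5) = 1.
Cage g needs two cells with sum 6, leaving (3,2) = 4.
Column 2 now contains 2, so (4,2) = 3.
Row 4 now contains 3; hence (4,4) = 2.
Cage d has sum 11, which forces (4,5) = 5.
Cage b has sum 8; hence (1,4) = 1.
Column 5 now contains 1, so (1,5) = 3.
2 is placed in column 4, so (3,4) = 3.
Cage d needs sum 11; hence (3,5) = 2.
The full grid is 2 5 4 1 3 / 5 2 3 4 1 / 1 4 5 3 2 / 4 3 1 2 5 / 3 1 2 5 4.

5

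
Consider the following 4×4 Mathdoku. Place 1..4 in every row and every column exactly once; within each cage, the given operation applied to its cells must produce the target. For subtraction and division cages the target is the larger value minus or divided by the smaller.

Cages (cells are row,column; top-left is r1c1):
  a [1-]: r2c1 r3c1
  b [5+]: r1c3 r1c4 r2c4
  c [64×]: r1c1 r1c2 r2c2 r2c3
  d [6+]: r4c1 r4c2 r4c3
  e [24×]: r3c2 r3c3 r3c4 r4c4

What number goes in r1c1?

2

Row 1 needs a 3, and only r1c4 is open for it.
The 3 cells of cage b must have sum 5, so r1c3 = 1.
Cage b needs sum 5, which forces r2c4 = 1.
The 4 cells of cage e must have product 24, leaving r3c2 = 1.
Cage e needs product 24, so r3c3 = 3.
3 is placed in column 3, which forces r4c3 = 2.
Row 4 already has 2, which forces r4c4 = 4.
Cage c has product 64; hence r1c1 = 2.
The 4 cells of cage c must have product 64, so r1c2 = 4.
Cage a needs two cells with difference 1, so r2c1 = 3.
Cage c needs product 64, which forces r2c2 = 2.
Column 3 already has 2, so r2c3 = 4.
Column 1 now contains 2, leaving r3c1 = 4.
Column 4 now contains 4, so r3c4 = 2.
The 3 cells of cage d must have sum 6; hence r4c1 = 1.
Row 4 already has 2, leaving r4c2 = 3.
Filled in: 2 4 1 3 / 3 2 4 1 / 4 1 3 2 / 1 3 2 4.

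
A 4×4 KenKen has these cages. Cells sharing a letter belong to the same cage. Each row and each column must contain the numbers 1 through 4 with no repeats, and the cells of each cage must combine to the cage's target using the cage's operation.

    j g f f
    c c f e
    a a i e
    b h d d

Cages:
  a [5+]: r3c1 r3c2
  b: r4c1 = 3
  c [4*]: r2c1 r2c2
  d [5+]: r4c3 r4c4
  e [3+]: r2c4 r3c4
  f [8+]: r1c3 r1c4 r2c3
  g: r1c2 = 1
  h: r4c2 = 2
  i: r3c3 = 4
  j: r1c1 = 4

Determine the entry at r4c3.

Cage j is given, leaving r1c1 = 4.
Cage g is a single given cell, so r1c2 = 1.
Column 1 already has 4, leaving r2c1 = 1.
Column 2 now contains 1, so r2c2 = 4.
1 is placed in row 2, so r2c4 = 2.
I is a freebie; hence r3c3 = 4.
Column 4 already has 2, which forces r3c4 = 1.
Cage b is a single given cell; hence r4c1 = 3.
H is a freebie; hence r4c2 = 2.
Row 4 already has 2, so r4c3 = 1.
3 is placed in row 4, which forces r4c4 = 4.
Cage f needs sum 8, leaving r1c3 = 2.
Column 4 already has 2; hence r1c4 = 3.
2 is placed in row 2, leaving r2c3 = 3.
Column 1 now contains 3, which forces r3c1 = 2.
2 is placed in column 2, so r3c2 = 3.
Filled in: 4 1 2 3 / 1 4 3 2 / 2 3 4 1 / 3 2 1 4.

1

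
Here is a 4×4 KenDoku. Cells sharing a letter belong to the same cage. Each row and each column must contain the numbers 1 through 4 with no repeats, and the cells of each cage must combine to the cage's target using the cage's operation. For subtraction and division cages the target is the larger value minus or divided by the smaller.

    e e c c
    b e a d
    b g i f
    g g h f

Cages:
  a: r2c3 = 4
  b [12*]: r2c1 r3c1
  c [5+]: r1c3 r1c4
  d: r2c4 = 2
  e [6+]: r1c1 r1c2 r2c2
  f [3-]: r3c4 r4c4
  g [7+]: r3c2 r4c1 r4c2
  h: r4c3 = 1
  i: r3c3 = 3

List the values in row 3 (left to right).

A is a freebie, which forces r2c3 = 4.
D is a freebie, so r2c4 = 2.
Cage i is given; hence r3c3 = 3.
Cage h is given, so r4c3 = 1.
1 is placed in row 4; hence r4c4 = 4.
Column 3 already has 1; hence r1c3 = 2.
Cage c needs two cells with sum 5, so r1c4 = 3.
Row 2 now contains 4, so r2c1 = 3.
3 is placed in row 2, which forces r2c2 = 1.
Row 3 already has 3, which forces r3c1 = 4.
Cage g has sum 7, leaving r3c2 = 2.
Column 4 now contains 4, so r3c4 = 1.
Cage g needs sum 7, leaving r4c1 = 2.
Cage g needs sum 7, which forces r4c2 = 3.
Row 1 now contains 3, which forces r1c1 = 1.
Column 2 now contains 1, leaving r1c2 = 4.
The full grid is 1 4 2 3 / 3 1 4 2 / 4 2 3 1 / 2 3 1 4.

4 2 3 1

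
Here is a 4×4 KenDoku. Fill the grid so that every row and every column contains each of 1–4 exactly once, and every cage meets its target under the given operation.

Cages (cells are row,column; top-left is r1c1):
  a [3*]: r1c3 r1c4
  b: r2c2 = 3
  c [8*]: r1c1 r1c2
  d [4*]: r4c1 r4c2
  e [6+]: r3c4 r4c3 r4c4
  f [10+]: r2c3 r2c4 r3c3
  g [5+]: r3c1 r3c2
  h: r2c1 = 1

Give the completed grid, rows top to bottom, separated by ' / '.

Cage h is a single given cell; hence r2c1 = 1.
B is a freebie, which forces r2c2 = 3.
Row 2 already has 3, leaving r2c4 = 4.
Column 1 already has 1, so r4c1 = 4.
4 is placed in row 4, so r4c2 = 1.
4 is placed in column 1; hence r1c1 = 2.
Cage c's pair has product 8, which forces r1c2 = 4.
Row 2 already has 4, which forces r2c3 = 2.
Cage g's pair has sum 5, leaving r3c1 = 3.
Cage g's pair has sum 5, which forces r3c2 = 2.
Cage f needs sum 10, which forces r3c3 = 4.
Cage e has sum 6, which forces r3c4 = 1.
Column 3 now contains 2, leaving r4c3 = 3.
Row 4 now contains 3, leaving r4c4 = 2.
3 is placed in column 3, which forces r1c3 = 1.
1 is placed in column 4, so r1c4 = 3.

2 4 1 3 / 1 3 2 4 / 3 2 4 1 / 4 1 3 2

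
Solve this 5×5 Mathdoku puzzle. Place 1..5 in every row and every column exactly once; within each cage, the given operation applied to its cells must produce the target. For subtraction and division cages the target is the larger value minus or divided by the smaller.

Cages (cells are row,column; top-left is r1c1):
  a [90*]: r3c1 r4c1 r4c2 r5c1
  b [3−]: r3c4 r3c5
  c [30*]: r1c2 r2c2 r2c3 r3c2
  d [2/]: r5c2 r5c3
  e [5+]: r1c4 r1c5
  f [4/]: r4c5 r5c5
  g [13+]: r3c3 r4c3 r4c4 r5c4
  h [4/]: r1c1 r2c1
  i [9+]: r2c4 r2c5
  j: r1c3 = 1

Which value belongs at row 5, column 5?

1

J is a freebie, which forces r1c3 = 1.
Cage a needs product 90, which forces r4c2 = 3.
Row 1 now contains 1, which forces r1c1 = 4.
The two cells of cage h must have quotient 4, so r2c1 = 1.
The 4 cells of cage c must have product 30, so r2c3 = 3.
Cage c needs product 30, so r3c2 = 1.
In row 1, 5 can only go at r1c2, so r1c2 = 5.
5 is placed in column 2, so r2c2 = 2.
Column 2 already has 2, which forces r5c2 = 4.
Row 5 now contains 4; hence r5c3 = 2.
Row 5 now contains 4, which forces r5c5 = 1.
The 4 cells of cage g must have sum 13, leaving r4c4 = 1.
1 is placed in column 5; hence r4c5 = 4.
The 4 cells of cage g must have sum 13, which forces r5c4 = 3.
Column 4 already has 3, so r1c4 = 2.
The two cells of cage e must have sum 5; hence r1c5 = 3.
Cage i's pair has sum 9, so r2c4 = 4.
4 is placed in column 5; hence r2c5 = 5.
Cage a needs product 90, leaving r3c1 = 3.
Cage g has sum 13; hence r3c3 = 4.
Column 4 now contains 2; hence r3c4 = 5.
5 is placed in column 5, which forces r3c5 = 2.
The 4 cells of cage a must have product 90, which forces r4c1 = 2.
4 is placed in row 4, leaving r4c3 = 5.
Row 5 now contains 3; hence r5c1 = 5.
The full grid is 4 5 1 2 3 / 1 2 3 4 5 / 3 1 4 5 2 / 2 3 5 1 4 / 5 4 2 3 1.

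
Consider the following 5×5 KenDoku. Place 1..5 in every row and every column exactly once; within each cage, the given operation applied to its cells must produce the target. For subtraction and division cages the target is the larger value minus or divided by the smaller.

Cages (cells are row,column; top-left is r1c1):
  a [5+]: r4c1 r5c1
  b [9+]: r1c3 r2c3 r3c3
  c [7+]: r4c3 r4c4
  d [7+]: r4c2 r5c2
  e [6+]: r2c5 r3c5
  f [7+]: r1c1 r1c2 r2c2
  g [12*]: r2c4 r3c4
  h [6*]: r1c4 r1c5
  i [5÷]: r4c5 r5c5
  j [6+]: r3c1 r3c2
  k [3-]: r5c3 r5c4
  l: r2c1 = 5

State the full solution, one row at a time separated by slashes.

Cage l is a single given cell, so r2c1 = 5.
Column 4 needs a 1, and only r5c4 is open for it.
The two cells of cage i must have quotient 5; hence r4c5 = 1.
Cage k's pair has difference 3, so r5c3 = 4.
1 is placed in row 5, so r5c5 = 5.
Column 3 needs a 2, and only r4c3 is open for it.
Row 4 now contains 2; hence r4c1 = 3.
Cage c's pair has sum 7; hence r4c4 = 5.
Cage a's pair has sum 5; hence r5c1 = 2.
Row 5 now contains 2, leaving r5c2 = 3.
5 is placed in row 4, which forces r4c2 = 4.
The only place for 4 in row 1 is r1c1.
Column 1 already has 4, leaving r3c1 = 1.
The two cells of cage j must have sum 6, which forces r3c2 = 5.
5 is placed in row 3, which forces r3c3 = 3.
3 is placed in row 3, so r3c4 = 4.
Row 3 already has 4, leaving r3c5 = 2.
Cage b has sum 9; hence r1c3 = 5.
Cage h's pair has product 6; hence r1c4 = 2.
Column 5 already has 2; hence r1c5 = 3.
Column 3 already has 3, so r2c3 = 1.
4 is placed in column 4, which forces r2c4 = 3.
Column 5 already has 2, which forces r2c5 = 4.
Row 1 now contains 2, so r1c2 = 1.
1 is placed in row 2, so r2c2 = 2.

4 1 5 2 3 / 5 2 1 3 4 / 1 5 3 4 2 / 3 4 2 5 1 / 2 3 4 1 5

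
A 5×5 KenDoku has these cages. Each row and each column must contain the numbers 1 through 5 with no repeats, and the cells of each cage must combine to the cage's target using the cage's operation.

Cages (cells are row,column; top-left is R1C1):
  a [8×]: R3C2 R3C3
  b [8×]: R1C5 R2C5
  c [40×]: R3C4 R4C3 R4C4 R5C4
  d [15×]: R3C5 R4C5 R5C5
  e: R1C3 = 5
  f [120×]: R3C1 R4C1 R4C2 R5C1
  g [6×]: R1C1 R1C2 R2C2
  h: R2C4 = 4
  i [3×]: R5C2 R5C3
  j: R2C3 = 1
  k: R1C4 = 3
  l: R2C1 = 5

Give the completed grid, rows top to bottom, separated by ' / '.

E is a freebie, which forces R1C3 = 5.
Cage k is a single given cell, which forces R1C4 = 3.
Cage l is a single given cell; hence R2C1 = 5.
Cage j is given; hence R2C3 = 1.
Cage h is a single given cell, which forces R2C4 = 4.
4 is placed in row 2, which forces R2C5 = 2.
Column 3 now contains 1; hence R5C3 = 3.
Column 5 now contains 2, so R1C5 = 4.
2 is placed in row 2; hence R2C2 = 3.
The 4 cells of cage f must have product 120, which forces R4C2 = 5.
Cage c needs product 40, which forces R4C3 = 4.
3 is placed in row 5, leaving R5C2 = 1.
Row 5 now contains 1, leaving R5C5 = 5.
Cage g needs product 6, so R1C1 = 1.
1 is placed in column 2, which forces R1C2 = 2.
The two cells of cage a must have product 8; hence R3C2 = 4.
Column 3 already has 4, which forces R3C3 = 2.
Cage c has product 40, which forces R3C4 = 5.
The 4 cells of cage c must have product 40; hence R4C4 = 1.
1 is placed in row 4, so R4C5 = 3.
5 is placed in row 5, so R5C4 = 2.
Row 3 already has 2, leaving R3C1 = 3.
3 is placed in column 5, which forces R3C5 = 1.
Row 4 already has 3; hence R4C1 = 2.
2 is placed in row 5, which forces R5C1 = 4.

1 2 5 3 4 / 5 3 1 4 2 / 3 4 2 5 1 / 2 5 4 1 3 / 4 1 3 2 5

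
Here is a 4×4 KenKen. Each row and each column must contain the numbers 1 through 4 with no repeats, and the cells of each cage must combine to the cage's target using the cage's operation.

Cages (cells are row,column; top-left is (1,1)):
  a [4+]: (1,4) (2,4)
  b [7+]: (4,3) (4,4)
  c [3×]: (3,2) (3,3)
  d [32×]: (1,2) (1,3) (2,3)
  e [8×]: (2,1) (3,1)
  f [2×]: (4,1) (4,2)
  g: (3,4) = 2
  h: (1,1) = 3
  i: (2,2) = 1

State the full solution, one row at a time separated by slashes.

Cage h is a single given cell; hence (1,1) = 3.
Cage d needs product 32; hence (1,2) = 4.
The 3 cells of cage d must have product 32, which forces (1,3) = 2.
Row 1 now contains 3, so (1,4) = 1.
Cage i is given, leaving (2,2) = 1.
Cage d has product 32, which forces (2,3) = 4.
1 is placed in column 4, so (2,4) = 3.
1 is placed in column 2; hence (3,2) = 3.
3 is placed in row 3; hence (3,3) = 1.
G is a freebie, which forces (3,4) = 2.
1 is placed in column 2; hence (4,2) = 2.
Column 3 already has 4, so (4,3) = 3.
3 is placed in column 4, which forces (4,4) = 4.
Row 2 already has 4, so (2,1) = 2.
Row 3 already has 2, which forces (3,1) = 4.
Row 4 already has 2, which forces (4,1) = 1.

3 4 2 1 / 2 1 4 3 / 4 3 1 2 / 1 2 3 4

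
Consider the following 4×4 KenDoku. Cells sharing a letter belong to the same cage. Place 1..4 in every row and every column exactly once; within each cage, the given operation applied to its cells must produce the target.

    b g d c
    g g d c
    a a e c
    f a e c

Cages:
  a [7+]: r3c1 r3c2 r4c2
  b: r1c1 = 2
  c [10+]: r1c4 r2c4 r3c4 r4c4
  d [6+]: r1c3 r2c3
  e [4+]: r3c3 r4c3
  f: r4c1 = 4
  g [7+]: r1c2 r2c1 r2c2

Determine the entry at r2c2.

Cage b is given, leaving r1c1 = 2.
Row 1 now contains 2, leaving r1c3 = 4.
Column 3 now contains 4, so r2c3 = 2.
F is a freebie, leaving r4c1 = 4.
Cage g needs sum 7, leaving r1c2 = 3.
Row 1 already has 3, leaving r1c4 = 1.
Cage g needs sum 7, so r2c1 = 3.
Cage g needs sum 7, which forces r2c2 = 1.
Row 2 now contains 3, which forces r2c4 = 4.
Column 1 already has 3, so r3c1 = 1.
Column 2 now contains 1, which forces r3c2 = 4.
Row 3 now contains 1, leaving r3c3 = 3.
3 is placed in row 3, so r3c4 = 2.
Column 2 already has 3, so r4c2 = 2.
Column 3 already has 3, leaving r4c3 = 1.
Column 4 now contains 2; hence r4c4 = 3.
Completed grid: 2 3 4 1 / 3 1 2 4 / 1 4 3 2 / 4 2 1 3.

1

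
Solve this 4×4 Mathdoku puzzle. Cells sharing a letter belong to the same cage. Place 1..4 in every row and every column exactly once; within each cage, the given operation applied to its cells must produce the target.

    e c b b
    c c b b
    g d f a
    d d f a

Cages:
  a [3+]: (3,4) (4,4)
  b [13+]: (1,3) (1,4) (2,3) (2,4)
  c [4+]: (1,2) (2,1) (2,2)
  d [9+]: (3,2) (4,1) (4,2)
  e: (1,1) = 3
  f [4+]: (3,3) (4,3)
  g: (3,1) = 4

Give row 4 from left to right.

2 4 3 1

Cage e is a single given cell, so (1,1) = 3.
Cage c needs sum 4, which forces (1,2) = 1.
The 3 cells of cage c must have sum 4; hence (2,1) = 1.
The 3 cells of cage c must have sum 4, so (2,2) = 2.
Cage g is a single given cell, leaving (3,1) = 4.
Row 3 now contains 4, leaving (3,2) = 3.
Row 3 now contains 3; hence (3,3) = 1.
Row 3 now contains 1, leaving (3,4) = 2.
Column 1 already has 4, which forces (4,1) = 2.
Column 2 now contains 3, leaving (4,2) = 4.
1 is placed in column 3, leaving (4,3) = 3.
Column 4 already has 2, leaving (4,4) = 1.
Cage b has sum 13, so (1,3) = 2.
Column 4 already has 2; hence (1,4) = 4.
Column 3 now contains 3, so (2,3) = 4.
Cage b has sum 13, which forces (2,4) = 3.
The full grid is 3 1 2 4 / 1 2 4 3 / 4 3 1 2 / 2 4 3 1.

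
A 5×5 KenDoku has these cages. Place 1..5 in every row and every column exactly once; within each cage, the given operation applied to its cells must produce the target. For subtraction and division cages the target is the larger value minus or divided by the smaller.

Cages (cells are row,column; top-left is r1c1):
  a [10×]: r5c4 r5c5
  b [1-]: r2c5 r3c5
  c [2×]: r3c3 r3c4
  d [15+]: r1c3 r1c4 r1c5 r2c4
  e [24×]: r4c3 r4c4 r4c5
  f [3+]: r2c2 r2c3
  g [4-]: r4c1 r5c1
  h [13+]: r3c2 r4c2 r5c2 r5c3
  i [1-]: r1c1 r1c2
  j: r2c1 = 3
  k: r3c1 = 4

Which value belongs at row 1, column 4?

J is a freebie; hence r2c1 = 3.
Cage k is given, leaving r3c1 = 4.
Row 2 needs a 5, and only r2c4 is open for it.
Column 4 already has 5; hence r5c4 = 2.
Cage a needs two cells with product 10, so r5c5 = 5.
Cage d has sum 15, leaving r1c3 = 5.
Cage c's pair has product 2, so r3c3 = 2.
2 is placed in column 4, leaving r3c4 = 1.
1 is placed in row 3, leaving r3c5 = 3.
Cage g needs two cells with difference 4, which forces r4c1 = 5.
5 is placed in row 5, which forces r5c1 = 1.
Column 1 already has 1, so r1c1 = 2.
2 is placed in row 1, which forces r1c5 = 1.
The two cells of cage f must have sum 3, so r2c2 = 2.
Column 3 already has 2, so r2c3 = 1.
Row 2 already has 2; hence r2c5 = 4.
Row 3 already has 3, which forces r3c2 = 5.
The 4 cells of cage h must have sum 13; hence r4c2 = 1.
Cage e has product 24, so r4c5 = 2.
1 is placed in row 1, so r1c2 = 3.
Cage d has sum 15; hence r1c4 = 4.
Column 4 now contains 4, leaving r4c4 = 3.
3 is placed in column 2, which forces r5c2 = 4.
Row 5 now contains 4, so r5c3 = 3.
Row 4 now contains 3, leaving r4c3 = 4.
The full grid is 2 3 5 4 1 / 3 2 1 5 4 / 4 5 2 1 3 / 5 1 4 3 2 / 1 4 3 2 5.

4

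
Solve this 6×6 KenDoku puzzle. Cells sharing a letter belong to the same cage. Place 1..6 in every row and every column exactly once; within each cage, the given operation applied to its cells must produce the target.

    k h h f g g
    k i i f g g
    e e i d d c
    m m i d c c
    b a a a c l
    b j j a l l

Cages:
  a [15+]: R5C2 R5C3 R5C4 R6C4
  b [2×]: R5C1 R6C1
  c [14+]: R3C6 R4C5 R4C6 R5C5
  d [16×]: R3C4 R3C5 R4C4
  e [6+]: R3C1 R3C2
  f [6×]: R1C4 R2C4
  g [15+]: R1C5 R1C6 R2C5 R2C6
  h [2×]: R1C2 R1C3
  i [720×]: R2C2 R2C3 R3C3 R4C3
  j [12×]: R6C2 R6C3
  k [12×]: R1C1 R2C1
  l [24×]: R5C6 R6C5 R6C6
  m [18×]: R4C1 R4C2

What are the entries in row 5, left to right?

Cage i needs product 720; hence R2C2 = 6.
Column 2 already has 6, leaving R4C2 = 3.
Row 4 already has 3, which forces R4C1 = 6.
Cage i has product 720, so R3C3 = 6.
Column 3 already has 6, leaving R6C3 = 3.
Cage j needs two cells with product 12, so R6C2 = 4.
Row 3 needs a 3, and only R3C6 is open for it.
The only place for 3 in row 5 is R5C4.
Cage f's pair has product 6, which forces R1C4 = 6.
Cage f's pair has product 6; hence R2C4 = 1.
Column 4 already has 1, which forces R3C4 = 4.
Row 3 already has 4, leaving R3C5 = 2.
Column 4 already has 4, so R4C4 = 2.
6 is placed in column 4; hence R6C4 = 5.
The 3 cells of cage l must have product 24, which forces R5C6 = 4.
In row 1, 4 can only go at R1C1, so R1C1 = 4.
Column 1 already has 4, leaving R2C1 = 3.
In row 1, 3 can only go at R1C5, so R1C5 = 3.
Cage g has sum 15; hence R1C6 = 5.
Cage g has sum 15, which forces R2C5 = 5.
Cage g has sum 15, leaving R2C6 = 2.
5 is placed in column 6; hence R4C6 = 1.
Column 5 now contains 5, leaving R5C5 = 6.
Column 5 already has 6, so R6C5 = 1.
Column 6 already has 1, leaving R6C6 = 6.
Row 2 already has 5, so R2C3 = 4.
Cage i has product 720, so R4C3 = 5.
Row 4 now contains 1, so R4C5 = 4.
Cage b needs two cells with product 2; hence R5C1 = 1.
Column 3 already has 5, leaving R5C3 = 2.
Row 6 now contains 1, which forces R6C1 = 2.
Cage h needs two cells with product 2, which forces R1C2 = 2.
Column 3 now contains 2, which forces R1C3 = 1.
1 is placed in column 1, leaving R3C1 = 5.
Cage e's pair has sum 6, which forces R3C2 = 1.
Row 5 now contains 2; hence R5C2 = 5.
Filled in: 4 2 1 6 3 5 / 3 6 4 1 5 2 / 5 1 6 4 2 3 / 6 3 5 2 4 1 / 1 5 2 3 6 4 / 2 4 3 5 1 6.

1 5 2 3 6 4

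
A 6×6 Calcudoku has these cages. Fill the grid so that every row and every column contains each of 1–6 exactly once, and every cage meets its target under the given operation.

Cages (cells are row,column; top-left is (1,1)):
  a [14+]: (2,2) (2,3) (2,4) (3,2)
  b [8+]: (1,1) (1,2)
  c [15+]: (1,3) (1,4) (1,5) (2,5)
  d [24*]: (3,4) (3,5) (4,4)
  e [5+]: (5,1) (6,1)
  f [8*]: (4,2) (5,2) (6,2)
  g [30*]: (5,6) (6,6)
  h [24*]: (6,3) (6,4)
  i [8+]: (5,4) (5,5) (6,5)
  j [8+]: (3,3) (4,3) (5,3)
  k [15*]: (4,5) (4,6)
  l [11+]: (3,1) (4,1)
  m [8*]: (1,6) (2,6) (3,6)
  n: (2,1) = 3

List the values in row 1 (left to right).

2 6 3 5 1 4

Cage n is given, so (2,1) = 3.
The only place for 3 in row 6 is (6,5).
3 is placed in column 5; hence (4,5) = 5.
Cage k's pair has product 15; hence (4,6) = 3.
Cage l's pair has sum 11, so (3,1) = 5.
5 is placed in row 4, so (4,1) = 6.
6 is placed in column 1, leaving (1,1) = 2.
The two cells of cage b must have sum 8, so (1,2) = 6.
Cage c needs sum 15, which forces (1,5) = 1.
Row 1 already has 1, so (1,6) = 4.
The 4 cells of cage c must have sum 15, which forces (2,5) = 6.
In row 3, 6 can only go at (3,4), so (3,4) = 6.
Cage h needs two cells with product 24; hence (6,3) = 6.
6 is placed in column 4; hence (6,4) = 4.
Row 6 now contains 6, which forces (6,6) = 5.
The two cells of cage e must have sum 5, so (5,1) = 4.
Row 5 already has 4, which forces (5,5) = 2.
Column 6 now contains 5, so (5,6) = 6.
Row 6 already has 4, so (6,1) = 1.
Row 6 already has 1, leaving (6,2) = 2.
2 is placed in column 5, which forces (3,5) = 4.
The 3 cells of cage f must have product 8, which forces (4,2) = 4.
Cage d needs product 24, so (4,4) = 1.
2 is placed in row 5, which forces (5,2) = 1.
Cage i has sum 8, which forces (5,4) = 3.
Cage c has sum 15; hence (1,3) = 3.
3 is placed in column 4, so (1,4) = 5.
1 is placed in column 2; hence (2,2) = 5.
Cage a has sum 14, leaving (2,3) = 4.
Cage a has sum 14, leaving (2,4) = 2.
2 is placed in row 2; hence (2,6) = 1.
Row 3 now contains 4; hence (3,2) = 3.
The 3 cells of cage j must have sum 8, leaving (3,3) = 1.
Column 6 now contains 1; hence (3,6) = 2.
1 is placed in row 4; hence (4,3) = 2.
3 is placed in row 5, leaving (5,3) = 5.
Completed grid: 2 6 3 5 1 4 / 3 5 4 2 6 1 / 5 3 1 6 4 2 / 6 4 2 1 5 3 / 4 1 5 3 2 6 / 1 2 6 4 3 5.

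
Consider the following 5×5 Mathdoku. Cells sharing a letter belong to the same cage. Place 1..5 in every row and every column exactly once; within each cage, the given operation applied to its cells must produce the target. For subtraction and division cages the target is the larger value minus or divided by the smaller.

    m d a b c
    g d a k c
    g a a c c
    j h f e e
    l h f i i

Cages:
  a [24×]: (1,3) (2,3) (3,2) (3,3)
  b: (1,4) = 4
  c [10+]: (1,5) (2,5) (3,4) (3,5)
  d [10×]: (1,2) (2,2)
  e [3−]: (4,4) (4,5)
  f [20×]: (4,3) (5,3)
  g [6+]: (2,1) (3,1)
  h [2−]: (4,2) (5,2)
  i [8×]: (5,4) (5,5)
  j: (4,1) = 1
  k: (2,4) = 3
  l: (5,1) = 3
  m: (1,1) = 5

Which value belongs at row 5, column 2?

M is a freebie, so (1,1) = 5.
5 is placed in row 1; hence (1,2) = 2.
Cage b is given, leaving (1,4) = 4.
2 is placed in column 2, leaving (2,2) = 5.
Cage k is given, so (2,4) = 3.
J is a freebie, leaving (4,1) = 1.
L is a freebie, leaving (5,1) = 3.
4 is placed in column 4, leaving (5,4) = 2.
2 is placed in row 5; hence (5,5) = 4.
Cage c needs sum 10, leaving (1,5) = 3.
The 4 cells of cage c must have sum 10; hence (2,5) = 1.
2 is placed in column 4, so (3,4) = 1.
Cage c has sum 10, leaving (3,5) = 5.
Cage h's pair has difference 2, which forces (4,2) = 3.
Cage f needs two cells with product 20, so (4,3) = 4.
2 is placed in column 4, which forces (4,4) = 5.
Cage e needs two cells with difference 3; hence (4,5) = 2.
Row 5 now contains 4, which forces (5,2) = 1.
Row 5 now contains 4, leaving (5,3) = 5.
3 is placed in row 1, which forces (1,3) = 1.
Column 3 already has 4, which forces (2,3) = 2.
Column 2 already has 3, so (3,2) = 4.
The 4 cells of cage a must have product 24; hence (3,3) = 3.
Row 2 already has 2; hence (2,1) = 4.
Row 3 already has 4; hence (3,1) = 2.
Filled in: 5 2 1 4 3 / 4 5 2 3 1 / 2 4 3 1 5 / 1 3 4 5 2 / 3 1 5 2 4.

1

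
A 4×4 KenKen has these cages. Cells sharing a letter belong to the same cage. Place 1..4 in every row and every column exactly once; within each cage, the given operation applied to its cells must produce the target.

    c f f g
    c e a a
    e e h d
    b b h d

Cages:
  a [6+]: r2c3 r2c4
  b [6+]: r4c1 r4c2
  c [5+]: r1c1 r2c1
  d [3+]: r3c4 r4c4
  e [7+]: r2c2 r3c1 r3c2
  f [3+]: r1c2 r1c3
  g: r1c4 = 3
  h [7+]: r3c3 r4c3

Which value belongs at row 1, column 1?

4

Cage g is a single given cell, so r1c4 = 3.
In row 1, 4 can only go at r1c1, so r1c1 = 4.
The two cells of cage c must have sum 5, so r2c1 = 1.
Column 1 now contains 4, which forces r4c1 = 2.
Cage b needs two cells with sum 6, leaving r4c2 = 4.
Row 4 now contains 4, so r4c3 = 3.
Row 4 now contains 2, so r4c4 = 1.
Cage e needs sum 7, leaving r2c2 = 3.
Column 1 now contains 2, so r3c1 = 3.
Cage e needs sum 7; hence r3c2 = 1.
Column 3 already has 3, which forces r3c3 = 4.
Column 4 now contains 1, so r3c4 = 2.
Column 2 now contains 1, which forces r1c2 = 2.
Cage f's pair has sum 3, so r1c3 = 1.
Column 3 already has 4, so r2c3 = 2.
2 is placed in column 4, leaving r2c4 = 4.
Filled in: 4 2 1 3 / 1 3 2 4 / 3 1 4 2 / 2 4 3 1.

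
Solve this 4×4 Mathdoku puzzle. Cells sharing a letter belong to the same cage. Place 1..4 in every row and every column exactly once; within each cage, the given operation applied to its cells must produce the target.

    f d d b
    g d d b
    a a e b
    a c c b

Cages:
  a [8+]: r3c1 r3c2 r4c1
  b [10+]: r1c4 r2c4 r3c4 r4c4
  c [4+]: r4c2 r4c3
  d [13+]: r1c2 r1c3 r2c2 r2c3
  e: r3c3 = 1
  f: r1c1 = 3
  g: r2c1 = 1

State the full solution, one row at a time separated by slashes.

3 4 2 1 / 1 3 4 2 / 4 2 1 3 / 2 1 3 4

Cage f is given, so r1c1 = 3.
Cage g is given, which forces r2c1 = 1.
Cage e is given, leaving r3c3 = 1.
Column 3 now contains 1, which forces r4c3 = 3.
Cage d needs sum 13; hence r1c2 = 4.
Cage d has sum 13; hence r1c3 = 2.
Row 1 now contains 2, so r1c4 = 1.
The 4 cells of cage d must have sum 13, so r2c2 = 3.
The 4 cells of cage d must have sum 13, so r2c3 = 4.
Row 2 now contains 4, so r2c4 = 2.
Cage a has sum 8, leaving r3c1 = 4.
Cage a has sum 8, which forces r3c2 = 2.
Row 3 already has 4, leaving r3c4 = 3.
Cage a has sum 8, so r4c1 = 2.
Row 4 already has 3, leaving r4c2 = 1.
2 is placed in column 4; hence r4c4 = 4.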